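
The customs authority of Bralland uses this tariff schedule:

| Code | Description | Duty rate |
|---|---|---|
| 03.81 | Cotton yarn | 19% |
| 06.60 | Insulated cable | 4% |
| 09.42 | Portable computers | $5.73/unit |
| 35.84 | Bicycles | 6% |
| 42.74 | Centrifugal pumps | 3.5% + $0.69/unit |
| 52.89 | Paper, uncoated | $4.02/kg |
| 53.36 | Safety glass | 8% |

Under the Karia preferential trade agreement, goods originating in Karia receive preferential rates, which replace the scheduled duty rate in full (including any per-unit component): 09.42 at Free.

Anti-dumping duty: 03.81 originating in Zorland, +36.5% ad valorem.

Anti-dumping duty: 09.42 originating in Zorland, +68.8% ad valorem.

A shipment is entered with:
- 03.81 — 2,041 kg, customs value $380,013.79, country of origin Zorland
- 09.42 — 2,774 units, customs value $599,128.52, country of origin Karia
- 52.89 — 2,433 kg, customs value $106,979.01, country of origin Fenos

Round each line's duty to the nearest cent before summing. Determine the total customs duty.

Line 1 (03.81, Zorland, 2,041 kg, $380,013.79):
Base rate for 03.81 is 19%.
Additional duty on 03.81 from Zorland: +36.5%. Applied ad valorem rate: 19% + 36.5% = 55.5%.
Duty = $380,013.79 × 55.5% = $210,907.65.
Line 2 (09.42, Karia, 2,774 units, $599,128.52):
Base rate for 09.42 is $5.73/unit.
Origin Karia qualifies under the Bralland–Karia agreement and 09.42 is covered: preferential rate Free applies instead.
The additional-duty order on 09.42 targets Zorland, not Karia; it does not apply.
Duty = $599,128.52 × 0% = $0.00.
Line 3 (52.89, Fenos, 2,433 kg, $106,979.01):
Base rate for 52.89 is $4.02/kg.
Duty = 2,433 × $4.02 = $9,780.66.
Total = $210,907.65 + $0.00 + $9,780.66 = $220,688.31.

$220,688.31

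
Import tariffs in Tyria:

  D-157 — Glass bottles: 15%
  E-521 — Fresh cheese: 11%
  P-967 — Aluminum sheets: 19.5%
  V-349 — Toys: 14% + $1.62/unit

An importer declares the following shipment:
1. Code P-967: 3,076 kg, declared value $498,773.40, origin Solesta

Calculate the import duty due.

Line 1 (P-967, Solesta, 3,076 kg, $498,773.40):
Base rate for P-967 is 19.5%.
Duty = $498,773.40 × 19.5% = $97,260.81.

$97,260.81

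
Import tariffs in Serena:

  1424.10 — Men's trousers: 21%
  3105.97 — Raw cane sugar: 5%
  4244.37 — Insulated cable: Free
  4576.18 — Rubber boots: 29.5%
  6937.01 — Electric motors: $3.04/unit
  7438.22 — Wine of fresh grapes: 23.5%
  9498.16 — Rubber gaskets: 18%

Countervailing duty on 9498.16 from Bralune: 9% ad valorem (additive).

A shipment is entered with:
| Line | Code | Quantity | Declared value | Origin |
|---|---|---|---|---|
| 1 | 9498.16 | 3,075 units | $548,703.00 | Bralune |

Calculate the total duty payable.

$148,149.81

Line 1 (9498.16, Bralune, 3,075 units, $548,703.00):
Base rate for 9498.16 is 18%.
Additional duty on 9498.16 from Bralune: +9%. Applied ad valorem rate: 18% + 9% = 27%.
Duty = $548,703.00 × 27% = $148,149.81.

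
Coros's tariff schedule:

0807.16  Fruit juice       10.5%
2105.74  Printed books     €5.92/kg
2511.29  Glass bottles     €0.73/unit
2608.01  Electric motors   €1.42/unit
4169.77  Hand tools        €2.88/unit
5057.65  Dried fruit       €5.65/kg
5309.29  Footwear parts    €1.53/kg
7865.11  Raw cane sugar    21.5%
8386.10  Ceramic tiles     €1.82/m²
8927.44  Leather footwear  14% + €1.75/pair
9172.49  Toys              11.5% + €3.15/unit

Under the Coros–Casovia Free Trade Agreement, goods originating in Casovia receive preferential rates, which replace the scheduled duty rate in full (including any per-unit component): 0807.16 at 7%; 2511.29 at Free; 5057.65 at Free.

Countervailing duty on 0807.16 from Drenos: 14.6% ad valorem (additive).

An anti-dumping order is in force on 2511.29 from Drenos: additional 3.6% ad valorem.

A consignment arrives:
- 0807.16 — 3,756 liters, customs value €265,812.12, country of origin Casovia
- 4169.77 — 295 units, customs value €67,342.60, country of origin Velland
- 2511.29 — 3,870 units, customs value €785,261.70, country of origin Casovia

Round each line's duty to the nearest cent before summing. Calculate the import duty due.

€19,456.45

Line 1 (0807.16, Casovia, 3,756 liters, €265,812.12):
Base rate for 0807.16 is 10.5%.
Origin Casovia qualifies under the Coros–Casovia agreement and 0807.16 is covered: preferential rate 7% applies instead.
The additional-duty order on 0807.16 targets Drenos, not Casovia; it does not apply.
Duty = €265,812.12 × 7% = €18,606.85.
Line 2 (4169.77, Velland, 295 units, €67,342.60):
Base rate for 4169.77 is €2.88/unit.
Duty = 295 × €2.88 = €849.60.
Line 3 (2511.29, Casovia, 3,870 units, €785,261.70):
Base rate for 2511.29 is €0.73/unit.
Origin Casovia qualifies under the Coros–Casovia agreement and 2511.29 is covered: preferential rate Free applies instead.
The additional-duty order on 2511.29 targets Drenos, not Casovia; it does not apply.
Duty = €785,261.70 × 0% = €0.00.
Total = €18,606.85 + €849.60 + €0.00 = €19,456.45.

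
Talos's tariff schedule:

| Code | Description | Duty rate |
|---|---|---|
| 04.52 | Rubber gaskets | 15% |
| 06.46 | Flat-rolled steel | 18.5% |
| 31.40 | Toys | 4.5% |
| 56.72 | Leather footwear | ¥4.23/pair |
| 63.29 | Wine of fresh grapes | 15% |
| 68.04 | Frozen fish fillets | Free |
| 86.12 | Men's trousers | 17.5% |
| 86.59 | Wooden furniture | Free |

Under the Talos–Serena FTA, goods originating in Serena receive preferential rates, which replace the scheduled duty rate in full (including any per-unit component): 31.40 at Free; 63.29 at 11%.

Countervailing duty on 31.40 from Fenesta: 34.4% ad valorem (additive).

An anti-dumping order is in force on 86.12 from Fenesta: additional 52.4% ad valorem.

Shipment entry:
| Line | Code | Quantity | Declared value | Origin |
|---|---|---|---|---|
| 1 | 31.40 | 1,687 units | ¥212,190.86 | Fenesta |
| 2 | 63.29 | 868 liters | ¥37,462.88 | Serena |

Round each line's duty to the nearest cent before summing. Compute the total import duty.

¥86,663.16

Line 1 (31.40, Fenesta, 1,687 units, ¥212,190.86):
Base rate for 31.40 is 4.5%.
31.40 has an FTA preferential rate, but origin Fenesta is not Serena; base rate stands.
Additional duty on 31.40 from Fenesta: +34.4%. Applied ad valorem rate: 4.5% + 34.4% = 38.9%.
Duty = ¥212,190.86 × 38.9% = ¥82,542.24.
Line 2 (63.29, Serena, 868 liters, ¥37,462.88):
Base rate for 63.29 is 15%.
Origin Serena qualifies under the Talos–Serena agreement and 63.29 is covered: preferential rate 11% applies instead.
Duty = ¥37,462.88 × 11% = ¥4,120.92.
Total = ¥82,542.24 + ¥4,120.92 = ¥86,663.16.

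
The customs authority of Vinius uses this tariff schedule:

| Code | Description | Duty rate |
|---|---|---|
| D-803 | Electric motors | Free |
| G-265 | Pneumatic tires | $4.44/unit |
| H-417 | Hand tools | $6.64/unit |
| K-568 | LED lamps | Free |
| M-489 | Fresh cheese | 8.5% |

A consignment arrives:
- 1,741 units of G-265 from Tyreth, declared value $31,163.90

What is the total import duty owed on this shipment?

$7,730.04

Line 1 (G-265, Tyreth, 1,741 units, $31,163.90):
Base rate for G-265 is $4.44/unit.
Duty = 1,741 × $4.44 = $7,730.04.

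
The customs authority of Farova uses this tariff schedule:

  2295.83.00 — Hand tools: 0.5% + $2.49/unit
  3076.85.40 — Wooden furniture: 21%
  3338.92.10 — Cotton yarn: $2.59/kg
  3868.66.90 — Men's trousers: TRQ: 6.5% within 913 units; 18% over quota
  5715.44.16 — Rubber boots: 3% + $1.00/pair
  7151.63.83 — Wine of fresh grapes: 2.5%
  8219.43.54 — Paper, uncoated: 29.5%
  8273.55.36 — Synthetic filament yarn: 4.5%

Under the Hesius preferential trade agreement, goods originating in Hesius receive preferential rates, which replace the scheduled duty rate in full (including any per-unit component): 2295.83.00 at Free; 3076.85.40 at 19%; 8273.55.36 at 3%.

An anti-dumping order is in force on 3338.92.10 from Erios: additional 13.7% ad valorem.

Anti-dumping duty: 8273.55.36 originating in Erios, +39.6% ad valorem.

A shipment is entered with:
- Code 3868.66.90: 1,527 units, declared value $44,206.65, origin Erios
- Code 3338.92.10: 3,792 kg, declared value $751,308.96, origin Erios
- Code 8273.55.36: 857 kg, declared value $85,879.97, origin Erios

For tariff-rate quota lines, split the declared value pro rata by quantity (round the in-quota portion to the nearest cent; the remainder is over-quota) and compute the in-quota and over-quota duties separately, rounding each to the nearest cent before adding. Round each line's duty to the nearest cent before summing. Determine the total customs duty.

$155,541.27

Line 1 (3868.66.90, Erios, 1,527 units, $44,206.65):
Code 3868.66.90 is under a tariff-rate quota (threshold 913 units). In-quota: 913 units at 6.5%; over-quota: 614 units at 18%.
Pro-rata value split: in-quota = $44,206.65 × 913/1,527 = $26,431.35; over-quota = $44,206.65 − $26,431.35 = $17,775.30.
In-quota duty = $26,431.35 × 6.5% = $1,718.04. Over-quota duty = $17,775.30 × 18% = $3,199.55.
Line duty = $1,718.04 + $3,199.55 = $4,917.59.
Line 2 (3338.92.10, Erios, 3,792 kg, $751,308.96):
Base rate for 3338.92.10 is $2.59/kg.
Additional duty on 3338.92.10 from Erios: +13.7% ad valorem. Applied ad valorem rate = 13.7%.
Duty = $751,308.96 × 13.7% + 3,792 × $2.59 = $112,750.61.
Line 3 (8273.55.36, Erios, 857 kg, $85,879.97):
Base rate for 8273.55.36 is 4.5%.
8273.55.36 has an FTA preferential rate, but origin Erios is not Hesius; base rate stands.
Additional duty on 8273.55.36 from Erios: +39.6%. Applied ad valorem rate: 4.5% + 39.6% = 44.1%.
Duty = $85,879.97 × 44.1% = $37,873.07.
Total = $4,917.59 + $112,750.61 + $37,873.07 = $155,541.27.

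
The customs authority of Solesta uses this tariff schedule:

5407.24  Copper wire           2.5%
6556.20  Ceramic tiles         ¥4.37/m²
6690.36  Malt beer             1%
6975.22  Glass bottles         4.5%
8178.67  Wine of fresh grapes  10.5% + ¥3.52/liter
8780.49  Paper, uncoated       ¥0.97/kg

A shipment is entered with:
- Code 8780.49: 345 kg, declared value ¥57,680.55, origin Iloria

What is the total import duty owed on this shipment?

¥334.65

Line 1 (8780.49, Iloria, 345 kg, ¥57,680.55):
Base rate for 8780.49 is ¥0.97/kg.
Duty = 345 × ¥0.97 = ¥334.65.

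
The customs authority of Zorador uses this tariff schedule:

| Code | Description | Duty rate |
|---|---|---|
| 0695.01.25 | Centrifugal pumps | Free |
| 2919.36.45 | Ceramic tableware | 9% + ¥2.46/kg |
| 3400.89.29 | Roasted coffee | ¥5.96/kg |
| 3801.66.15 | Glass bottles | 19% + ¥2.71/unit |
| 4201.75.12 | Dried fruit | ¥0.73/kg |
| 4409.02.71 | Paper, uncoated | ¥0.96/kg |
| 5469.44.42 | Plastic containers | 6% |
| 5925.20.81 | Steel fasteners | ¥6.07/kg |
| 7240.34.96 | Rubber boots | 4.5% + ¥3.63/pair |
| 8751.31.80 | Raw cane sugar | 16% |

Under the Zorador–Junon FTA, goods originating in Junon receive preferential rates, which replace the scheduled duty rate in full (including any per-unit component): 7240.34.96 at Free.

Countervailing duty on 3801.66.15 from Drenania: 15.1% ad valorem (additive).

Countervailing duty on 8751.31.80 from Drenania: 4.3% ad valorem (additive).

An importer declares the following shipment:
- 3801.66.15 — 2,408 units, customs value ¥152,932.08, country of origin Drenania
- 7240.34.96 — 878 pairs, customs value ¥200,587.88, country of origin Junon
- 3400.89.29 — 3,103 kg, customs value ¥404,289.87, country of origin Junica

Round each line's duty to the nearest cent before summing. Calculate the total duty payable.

¥77,169.40

Line 1 (3801.66.15, Drenania, 2,408 units, ¥152,932.08):
Base rate for 3801.66.15 is 19% + ¥2.71/unit.
Additional duty on 3801.66.15 from Drenania: +15.1%. Applied ad valorem rate: 19% + 15.1% = 34.1%.
Duty = ¥152,932.08 × 34.1% + 2,408 × ¥2.71 = ¥58,675.52.
Line 2 (7240.34.96, Junon, 878 pairs, ¥200,587.88):
Base rate for 7240.34.96 is 4.5% + ¥3.63/pair.
Origin Junon qualifies under the Zorador–Junon agreement and 7240.34.96 is covered: preferential rate Free applies instead.
Duty = ¥200,587.88 × 0% = ¥0.00.
Line 3 (3400.89.29, Junica, 3,103 kg, ¥404,289.87):
Base rate for 3400.89.29 is ¥5.96/kg.
Duty = 3,103 × ¥5.96 = ¥18,493.88.
Total = ¥58,675.52 + ¥0.00 + ¥18,493.88 = ¥77,169.40.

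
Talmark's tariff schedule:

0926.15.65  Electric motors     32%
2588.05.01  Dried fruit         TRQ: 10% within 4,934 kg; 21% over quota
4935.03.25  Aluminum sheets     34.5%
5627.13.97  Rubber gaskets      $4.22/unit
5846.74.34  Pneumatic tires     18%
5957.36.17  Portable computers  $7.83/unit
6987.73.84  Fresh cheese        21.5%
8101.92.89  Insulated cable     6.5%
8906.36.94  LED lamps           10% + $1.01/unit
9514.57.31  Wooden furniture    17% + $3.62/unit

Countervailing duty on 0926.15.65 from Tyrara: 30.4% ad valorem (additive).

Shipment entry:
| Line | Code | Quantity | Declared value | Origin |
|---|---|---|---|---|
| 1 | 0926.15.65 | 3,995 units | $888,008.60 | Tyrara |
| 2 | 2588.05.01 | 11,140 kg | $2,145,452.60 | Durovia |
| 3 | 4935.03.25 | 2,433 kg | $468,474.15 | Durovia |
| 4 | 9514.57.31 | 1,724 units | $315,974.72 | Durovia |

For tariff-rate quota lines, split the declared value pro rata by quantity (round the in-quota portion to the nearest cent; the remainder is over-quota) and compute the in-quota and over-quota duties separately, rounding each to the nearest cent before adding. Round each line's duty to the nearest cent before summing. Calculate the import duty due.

$1,121,716.28

Line 1 (0926.15.65, Tyrara, 3,995 units, $888,008.60):
Base rate for 0926.15.65 is 32%.
Additional duty on 0926.15.65 from Tyrara: +30.4%. Applied ad valorem rate: 32% + 30.4% = 62.4%.
Duty = $888,008.60 × 62.4% = $554,117.37.
Line 2 (2588.05.01, Durovia, 11,140 kg, $2,145,452.60):
Code 2588.05.01 is under a tariff-rate quota (threshold 4,934 kg). In-quota: 4,934 kg at 10%; over-quota: 6,206 kg at 21%.
Pro-rata value split: in-quota = $2,145,452.60 × 4,934/11,140 = $950,239.06; over-quota = $2,145,452.60 − $950,239.06 = $1,195,213.54.
In-quota duty = $950,239.06 × 10% = $95,023.91. Over-quota duty = $1,195,213.54 × 21% = $250,994.84.
Line duty = $95,023.91 + $250,994.84 = $346,018.75.
Line 3 (4935.03.25, Durovia, 2,433 kg, $468,474.15):
Base rate for 4935.03.25 is 34.5%.
Duty = $468,474.15 × 34.5% = $161,623.58.
Line 4 (9514.57.31, Durovia, 1,724 units, $315,974.72):
Base rate for 9514.57.31 is 17% + $3.62/unit.
Duty = $315,974.72 × 17% + 1,724 × $3.62 = $59,956.58.
Total = $554,117.37 + $346,018.75 + $161,623.58 + $59,956.58 = $1,121,716.28.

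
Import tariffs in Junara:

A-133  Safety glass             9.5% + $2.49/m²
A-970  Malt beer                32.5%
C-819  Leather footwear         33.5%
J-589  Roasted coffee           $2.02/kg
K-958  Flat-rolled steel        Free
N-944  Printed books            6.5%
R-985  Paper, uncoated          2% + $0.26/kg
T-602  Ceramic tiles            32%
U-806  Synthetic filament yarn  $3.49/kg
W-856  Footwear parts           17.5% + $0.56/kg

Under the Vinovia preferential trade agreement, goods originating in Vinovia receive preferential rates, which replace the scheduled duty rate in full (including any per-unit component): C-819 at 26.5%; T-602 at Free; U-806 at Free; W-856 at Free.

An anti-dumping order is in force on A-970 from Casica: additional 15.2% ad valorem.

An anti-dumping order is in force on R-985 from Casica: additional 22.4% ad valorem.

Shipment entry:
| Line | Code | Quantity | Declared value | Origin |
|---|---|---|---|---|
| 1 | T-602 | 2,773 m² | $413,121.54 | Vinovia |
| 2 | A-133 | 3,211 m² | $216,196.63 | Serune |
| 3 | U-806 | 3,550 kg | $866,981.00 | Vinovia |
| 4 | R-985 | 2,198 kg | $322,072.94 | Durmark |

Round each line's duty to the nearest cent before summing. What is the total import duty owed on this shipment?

Line 1 (T-602, Vinovia, 2,773 m², $413,121.54):
Base rate for T-602 is 32%.
Origin Vinovia qualifies under the Junara–Vinovia agreement and T-602 is covered: preferential rate Free applies instead.
Duty = $413,121.54 × 0% = $0.00.
Line 2 (A-133, Serune, 3,211 m², $216,196.63):
Base rate for A-133 is 9.5% + $2.49/m².
Duty = $216,196.63 × 9.5% + 3,211 × $2.49 = $28,534.07.
Line 3 (U-806, Vinovia, 3,550 kg, $866,981.00):
Base rate for U-806 is $3.49/kg.
Origin Vinovia qualifies under the Junara–Vinovia agreement and U-806 is covered: preferential rate Free applies instead.
Duty = $866,981.00 × 0% = $0.00.
Line 4 (R-985, Durmark, 2,198 kg, $322,072.94):
Base rate for R-985 is 2% + $0.26/kg.
The additional-duty order on R-985 targets Casica, not Durmark; it does not apply.
Duty = $322,072.94 × 2% + 2,198 × $0.26 = $7,012.94.
Total = $0.00 + $28,534.07 + $0.00 + $7,012.94 = $35,547.01.

$35,547.01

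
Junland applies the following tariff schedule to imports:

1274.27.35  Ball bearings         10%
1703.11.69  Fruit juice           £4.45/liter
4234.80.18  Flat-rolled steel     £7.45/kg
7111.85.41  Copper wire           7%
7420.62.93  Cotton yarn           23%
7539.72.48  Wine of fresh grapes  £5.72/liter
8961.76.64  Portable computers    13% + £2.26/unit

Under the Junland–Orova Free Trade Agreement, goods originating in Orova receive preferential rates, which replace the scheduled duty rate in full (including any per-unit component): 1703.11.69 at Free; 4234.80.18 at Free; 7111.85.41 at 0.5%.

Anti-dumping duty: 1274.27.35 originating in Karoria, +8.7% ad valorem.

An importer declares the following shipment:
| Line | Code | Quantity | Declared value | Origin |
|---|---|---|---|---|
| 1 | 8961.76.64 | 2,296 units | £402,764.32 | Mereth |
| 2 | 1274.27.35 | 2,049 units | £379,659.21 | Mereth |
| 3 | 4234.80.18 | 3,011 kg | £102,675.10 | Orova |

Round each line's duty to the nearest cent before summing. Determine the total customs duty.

Line 1 (8961.76.64, Mereth, 2,296 units, £402,764.32):
Base rate for 8961.76.64 is 13% + £2.26/unit.
Duty = £402,764.32 × 13% + 2,296 × £2.26 = £57,548.32.
Line 2 (1274.27.35, Mereth, 2,049 units, £379,659.21):
Base rate for 1274.27.35 is 10%.
The additional-duty order on 1274.27.35 targets Karoria, not Mereth; it does not apply.
Duty = £379,659.21 × 10% = £37,965.92.
Line 3 (4234.80.18, Orova, 3,011 kg, £102,675.10):
Base rate for 4234.80.18 is £7.45/kg.
Origin Orova qualifies under the Junland–Orova agreement and 4234.80.18 is covered: preferential rate Free applies instead.
Duty = £102,675.10 × 0% = £0.00.
Total = £57,548.32 + £37,965.92 + £0.00 = £95,514.24.

£95,514.24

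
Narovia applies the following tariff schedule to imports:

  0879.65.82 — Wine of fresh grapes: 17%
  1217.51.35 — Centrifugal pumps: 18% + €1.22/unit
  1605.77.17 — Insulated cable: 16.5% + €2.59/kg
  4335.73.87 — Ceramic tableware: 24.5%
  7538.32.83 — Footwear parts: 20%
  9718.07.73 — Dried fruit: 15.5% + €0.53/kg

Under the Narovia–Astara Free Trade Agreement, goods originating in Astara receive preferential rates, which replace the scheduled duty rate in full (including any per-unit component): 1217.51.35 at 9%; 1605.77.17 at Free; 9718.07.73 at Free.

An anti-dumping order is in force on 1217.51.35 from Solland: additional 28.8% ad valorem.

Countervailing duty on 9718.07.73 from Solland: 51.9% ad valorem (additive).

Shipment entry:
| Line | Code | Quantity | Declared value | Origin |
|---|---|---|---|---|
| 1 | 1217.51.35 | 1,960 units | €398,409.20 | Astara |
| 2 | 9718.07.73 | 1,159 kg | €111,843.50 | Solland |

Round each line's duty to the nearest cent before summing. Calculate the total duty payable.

Line 1 (1217.51.35, Astara, 1,960 units, €398,409.20):
Base rate for 1217.51.35 is 18% + €1.22/unit.
Origin Astara qualifies under the Narovia–Astara agreement and 1217.51.35 is covered: preferential rate 9% applies instead.
The additional-duty order on 1217.51.35 targets Solland, not Astara; it does not apply.
Duty = €398,409.20 × 9% = €35,856.83.
Line 2 (9718.07.73, Solland, 1,159 kg, €111,843.50):
Base rate for 9718.07.73 is 15.5% + €0.53/kg.
9718.07.73 has an FTA preferential rate, but origin Solland is not Astara; base rate stands.
Additional duty on 9718.07.73 from Solland: +51.9%. Applied ad valorem rate: 15.5% + 51.9% = 67.4%.
Duty = €111,843.50 × 67.4% + 1,159 × €0.53 = €75,996.79.
Total = €35,856.83 + €75,996.79 = €111,853.62.

€111,853.62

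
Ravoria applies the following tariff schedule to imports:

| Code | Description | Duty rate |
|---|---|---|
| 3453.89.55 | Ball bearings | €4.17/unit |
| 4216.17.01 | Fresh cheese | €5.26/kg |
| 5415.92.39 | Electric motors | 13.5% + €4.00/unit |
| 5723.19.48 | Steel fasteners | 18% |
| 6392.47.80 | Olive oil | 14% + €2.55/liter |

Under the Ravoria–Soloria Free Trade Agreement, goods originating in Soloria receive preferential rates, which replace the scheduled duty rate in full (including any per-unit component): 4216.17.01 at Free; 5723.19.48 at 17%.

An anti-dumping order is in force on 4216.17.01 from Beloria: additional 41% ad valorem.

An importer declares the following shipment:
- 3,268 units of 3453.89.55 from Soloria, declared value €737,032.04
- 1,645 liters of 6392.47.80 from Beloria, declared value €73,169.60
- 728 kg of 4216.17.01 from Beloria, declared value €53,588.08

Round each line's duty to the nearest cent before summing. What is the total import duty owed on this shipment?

€53,866.44

Line 1 (3453.89.55, Soloria, 3,268 units, €737,032.04):
Base rate for 3453.89.55 is €4.17/unit.
Origin Soloria is the FTA partner but 3453.89.55 is not on the preference list; base rate stands.
Duty = 3,268 × €4.17 = €13,627.56.
Line 2 (6392.47.80, Beloria, 1,645 liters, €73,169.60):
Base rate for 6392.47.80 is 14% + €2.55/liter.
Duty = €73,169.60 × 14% + 1,645 × €2.55 = €14,438.49.
Line 3 (4216.17.01, Beloria, 728 kg, €53,588.08):
Base rate for 4216.17.01 is €5.26/kg.
4216.17.01 has an FTA preferential rate, but origin Beloria is not Soloria; base rate stands.
Additional duty on 4216.17.01 from Beloria: +41% ad valorem. Applied ad valorem rate = 41%.
Duty = €53,588.08 × 41% + 728 × €5.26 = €25,800.39.
Total = €13,627.56 + €14,438.49 + €25,800.39 = €53,866.44.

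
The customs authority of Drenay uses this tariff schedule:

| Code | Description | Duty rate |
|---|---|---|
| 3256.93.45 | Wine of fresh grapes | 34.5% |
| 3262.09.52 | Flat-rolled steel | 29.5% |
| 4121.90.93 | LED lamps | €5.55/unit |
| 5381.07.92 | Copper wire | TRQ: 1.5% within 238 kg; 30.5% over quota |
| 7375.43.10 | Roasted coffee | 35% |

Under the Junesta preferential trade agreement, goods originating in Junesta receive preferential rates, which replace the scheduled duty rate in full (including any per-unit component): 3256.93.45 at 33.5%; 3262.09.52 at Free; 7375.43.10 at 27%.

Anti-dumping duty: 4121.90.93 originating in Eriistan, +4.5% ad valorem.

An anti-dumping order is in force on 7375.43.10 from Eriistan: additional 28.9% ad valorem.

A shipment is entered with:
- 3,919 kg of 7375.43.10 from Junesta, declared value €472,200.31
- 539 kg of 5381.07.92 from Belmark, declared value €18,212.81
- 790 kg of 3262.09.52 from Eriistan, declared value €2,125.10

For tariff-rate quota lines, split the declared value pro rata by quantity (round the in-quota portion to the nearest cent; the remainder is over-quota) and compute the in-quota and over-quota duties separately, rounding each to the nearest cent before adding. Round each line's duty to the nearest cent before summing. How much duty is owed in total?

€131,343.70

Line 1 (7375.43.10, Junesta, 3,919 kg, €472,200.31):
Base rate for 7375.43.10 is 35%.
Origin Junesta qualifies under the Drenay–Junesta agreement and 7375.43.10 is covered: preferential rate 27% applies instead.
The additional-duty order on 7375.43.10 targets Eriistan, not Junesta; it does not apply.
Duty = €472,200.31 × 27% = €127,494.08.
Line 2 (5381.07.92, Belmark, 539 kg, €18,212.81):
Code 5381.07.92 is under a tariff-rate quota (threshold 238 kg). In-quota: 238 kg at 1.5%; over-quota: 301 kg at 30.5%.
Pro-rata value split: in-quota = €18,212.81 × 238/539 = €8,042.02; over-quota = €18,212.81 − €8,042.02 = €10,170.79.
In-quota duty = €8,042.02 × 1.5% = €120.63. Over-quota duty = €10,170.79 × 30.5% = €3,102.09.
Line duty = €120.63 + €3,102.09 = €3,222.72.
Line 3 (3262.09.52, Eriistan, 790 kg, €2,125.10):
Base rate for 3262.09.52 is 29.5%.
3262.09.52 has an FTA preferential rate, but origin Eriistan is not Junesta; base rate stands.
Duty = €2,125.10 × 29.5% = €626.90.
Total = €127,494.08 + €3,222.72 + €626.90 = €131,343.70.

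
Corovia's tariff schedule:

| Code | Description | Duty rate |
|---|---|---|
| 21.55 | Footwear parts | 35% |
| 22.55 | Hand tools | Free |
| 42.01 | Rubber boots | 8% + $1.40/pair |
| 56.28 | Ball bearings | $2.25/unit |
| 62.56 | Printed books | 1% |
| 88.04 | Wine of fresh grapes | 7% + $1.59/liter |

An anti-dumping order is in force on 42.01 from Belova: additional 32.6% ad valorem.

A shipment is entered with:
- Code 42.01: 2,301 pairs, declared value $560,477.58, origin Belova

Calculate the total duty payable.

Line 1 (42.01, Belova, 2,301 pairs, $560,477.58):
Base rate for 42.01 is 8% + $1.40/pair.
Additional duty on 42.01 from Belova: +32.6%. Applied ad valorem rate: 8% + 32.6% = 40.6%.
Duty = $560,477.58 × 40.6% + 2,301 × $1.40 = $230,775.30.

$230,775.30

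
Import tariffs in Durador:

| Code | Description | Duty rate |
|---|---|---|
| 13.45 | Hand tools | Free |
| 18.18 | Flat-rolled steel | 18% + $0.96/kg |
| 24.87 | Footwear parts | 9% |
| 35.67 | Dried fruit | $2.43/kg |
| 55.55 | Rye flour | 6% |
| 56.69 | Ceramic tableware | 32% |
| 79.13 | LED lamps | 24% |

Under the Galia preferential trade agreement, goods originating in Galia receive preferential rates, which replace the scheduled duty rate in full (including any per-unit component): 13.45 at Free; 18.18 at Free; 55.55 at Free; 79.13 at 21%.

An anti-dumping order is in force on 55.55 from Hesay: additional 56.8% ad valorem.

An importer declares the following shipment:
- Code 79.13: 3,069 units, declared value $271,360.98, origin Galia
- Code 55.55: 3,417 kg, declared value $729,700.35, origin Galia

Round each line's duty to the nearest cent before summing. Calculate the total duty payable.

$56,985.81

Line 1 (79.13, Galia, 3,069 units, $271,360.98):
Base rate for 79.13 is 24%.
Origin Galia qualifies under the Durador–Galia agreement and 79.13 is covered: preferential rate 21% applies instead.
Duty = $271,360.98 × 21% = $56,985.81.
Line 2 (55.55, Galia, 3,417 kg, $729,700.35):
Base rate for 55.55 is 6%.
Origin Galia qualifies under the Durador–Galia agreement and 55.55 is covered: preferential rate Free applies instead.
The additional-duty order on 55.55 targets Hesay, not Galia; it does not apply.
Duty = $729,700.35 × 0% = $0.00.
Total = $56,985.81 + $0.00 = $56,985.81.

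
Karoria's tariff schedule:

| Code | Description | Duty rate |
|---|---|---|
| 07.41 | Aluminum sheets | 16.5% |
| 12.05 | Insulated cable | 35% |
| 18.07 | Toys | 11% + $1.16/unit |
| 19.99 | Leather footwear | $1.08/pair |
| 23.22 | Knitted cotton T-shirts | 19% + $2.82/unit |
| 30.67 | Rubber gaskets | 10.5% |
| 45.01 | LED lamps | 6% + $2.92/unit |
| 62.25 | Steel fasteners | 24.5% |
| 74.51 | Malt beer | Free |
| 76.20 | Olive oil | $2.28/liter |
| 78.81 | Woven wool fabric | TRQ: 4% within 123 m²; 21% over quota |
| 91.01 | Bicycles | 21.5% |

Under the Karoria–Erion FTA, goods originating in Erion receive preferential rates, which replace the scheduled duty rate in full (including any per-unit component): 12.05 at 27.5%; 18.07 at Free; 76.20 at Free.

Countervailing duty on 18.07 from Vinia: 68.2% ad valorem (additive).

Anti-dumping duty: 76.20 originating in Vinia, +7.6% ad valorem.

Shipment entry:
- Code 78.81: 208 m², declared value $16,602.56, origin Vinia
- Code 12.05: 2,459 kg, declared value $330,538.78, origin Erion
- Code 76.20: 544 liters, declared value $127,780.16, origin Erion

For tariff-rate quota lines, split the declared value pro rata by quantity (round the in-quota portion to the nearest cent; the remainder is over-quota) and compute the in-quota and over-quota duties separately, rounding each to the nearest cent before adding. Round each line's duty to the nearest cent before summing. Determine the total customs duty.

Line 1 (78.81, Vinia, 208 m², $16,602.56):
Code 78.81 is under a tariff-rate quota (threshold 123 m²). In-quota: 123 m² at 4%; over-quota: 85 m² at 21%.
Pro-rata value split: in-quota = $16,602.56 × 123/208 = $9,817.86; over-quota = $16,602.56 − $9,817.86 = $6,784.70.
In-quota duty = $9,817.86 × 4% = $392.71. Over-quota duty = $6,784.70 × 21% = $1,424.79.
Line duty = $392.71 + $1,424.79 = $1,817.50.
Line 2 (12.05, Erion, 2,459 kg, $330,538.78):
Base rate for 12.05 is 35%.
Origin Erion qualifies under the Karoria–Erion agreement and 12.05 is covered: preferential rate 27.5% applies instead.
Duty = $330,538.78 × 27.5% = $90,898.16.
Line 3 (76.20, Erion, 544 liters, $127,780.16):
Base rate for 76.20 is $2.28/liter.
Origin Erion qualifies under the Karoria–Erion agreement and 76.20 is covered: preferential rate Free applies instead.
The additional-duty order on 76.20 targets Vinia, not Erion; it does not apply.
Duty = $127,780.16 × 0% = $0.00.
Total = $1,817.50 + $90,898.16 + $0.00 = $92,715.66.

$92,715.66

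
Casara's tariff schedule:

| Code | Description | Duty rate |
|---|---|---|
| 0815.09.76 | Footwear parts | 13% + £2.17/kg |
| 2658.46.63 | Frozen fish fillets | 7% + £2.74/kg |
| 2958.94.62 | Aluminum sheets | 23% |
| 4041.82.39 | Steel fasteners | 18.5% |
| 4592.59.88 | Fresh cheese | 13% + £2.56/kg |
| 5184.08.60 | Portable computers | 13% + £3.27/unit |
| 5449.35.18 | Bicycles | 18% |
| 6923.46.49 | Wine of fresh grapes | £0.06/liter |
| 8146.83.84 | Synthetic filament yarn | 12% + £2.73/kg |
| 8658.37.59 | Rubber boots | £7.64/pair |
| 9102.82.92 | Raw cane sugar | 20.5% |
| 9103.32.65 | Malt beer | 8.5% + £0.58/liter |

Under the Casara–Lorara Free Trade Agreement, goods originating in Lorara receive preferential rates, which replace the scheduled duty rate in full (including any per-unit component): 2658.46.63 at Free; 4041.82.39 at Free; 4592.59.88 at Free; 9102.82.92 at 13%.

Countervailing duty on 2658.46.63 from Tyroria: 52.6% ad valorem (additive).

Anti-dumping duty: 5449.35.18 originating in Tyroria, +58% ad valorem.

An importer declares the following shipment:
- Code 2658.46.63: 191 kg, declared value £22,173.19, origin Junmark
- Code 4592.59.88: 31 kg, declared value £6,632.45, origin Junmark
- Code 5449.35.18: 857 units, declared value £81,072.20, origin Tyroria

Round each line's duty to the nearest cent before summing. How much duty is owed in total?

£64,631.91

Line 1 (2658.46.63, Junmark, 191 kg, £22,173.19):
Base rate for 2658.46.63 is 7% + £2.74/kg.
2658.46.63 has an FTA preferential rate, but origin Junmark is not Lorara; base rate stands.
The additional-duty order on 2658.46.63 targets Tyroria, not Junmark; it does not apply.
Duty = £22,173.19 × 7% + 191 × £2.74 = £2,075.46.
Line 2 (4592.59.88, Junmark, 31 kg, £6,632.45):
Base rate for 4592.59.88 is 13% + £2.56/kg.
4592.59.88 has an FTA preferential rate, but origin Junmark is not Lorara; base rate stands.
Duty = £6,632.45 × 13% + 31 × £2.56 = £941.58.
Line 3 (5449.35.18, Tyroria, 857 units, £81,072.20):
Base rate for 5449.35.18 is 18%.
Additional duty on 5449.35.18 from Tyroria: +58%. Applied ad valorem rate: 18% + 58% = 76%.
Duty = £81,072.20 × 76% = £61,614.87.
Total = £2,075.46 + £941.58 + £61,614.87 = £64,631.91.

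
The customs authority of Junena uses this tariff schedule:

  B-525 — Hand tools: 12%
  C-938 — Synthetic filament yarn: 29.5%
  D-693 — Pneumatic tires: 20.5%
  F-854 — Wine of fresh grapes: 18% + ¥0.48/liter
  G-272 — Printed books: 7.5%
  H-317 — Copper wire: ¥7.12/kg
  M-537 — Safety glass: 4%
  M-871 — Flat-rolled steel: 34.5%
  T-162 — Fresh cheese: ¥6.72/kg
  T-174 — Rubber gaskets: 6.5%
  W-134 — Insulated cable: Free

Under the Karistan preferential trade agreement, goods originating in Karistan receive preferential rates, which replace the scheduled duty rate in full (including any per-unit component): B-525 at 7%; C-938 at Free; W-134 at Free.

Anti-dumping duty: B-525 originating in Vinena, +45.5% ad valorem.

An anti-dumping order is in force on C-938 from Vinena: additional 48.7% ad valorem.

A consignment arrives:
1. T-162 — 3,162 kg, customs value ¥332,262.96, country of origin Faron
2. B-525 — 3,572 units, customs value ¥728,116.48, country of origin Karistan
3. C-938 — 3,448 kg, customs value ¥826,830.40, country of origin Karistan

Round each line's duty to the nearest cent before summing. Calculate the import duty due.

Line 1 (T-162, Faron, 3,162 kg, ¥332,262.96):
Base rate for T-162 is ¥6.72/kg.
Duty = 3,162 × ¥6.72 = ¥21,248.64.
Line 2 (B-525, Karistan, 3,572 units, ¥728,116.48):
Base rate for B-525 is 12%.
Origin Karistan qualifies under the Junena–Karistan agreement and B-525 is covered: preferential rate 7% applies instead.
The additional-duty order on B-525 targets Vinena, not Karistan; it does not apply.
Duty = ¥728,116.48 × 7% = ¥50,968.15.
Line 3 (C-938, Karistan, 3,448 kg, ¥826,830.40):
Base rate for C-938 is 29.5%.
Origin Karistan qualifies under the Junena–Karistan agreement and C-938 is covered: preferential rate Free applies instead.
The additional-duty order on C-938 targets Vinena, not Karistan; it does not apply.
Duty = ¥826,830.40 × 0% = ¥0.00.
Total = ¥21,248.64 + ¥50,968.15 + ¥0.00 = ¥72,216.79.

¥72,216.79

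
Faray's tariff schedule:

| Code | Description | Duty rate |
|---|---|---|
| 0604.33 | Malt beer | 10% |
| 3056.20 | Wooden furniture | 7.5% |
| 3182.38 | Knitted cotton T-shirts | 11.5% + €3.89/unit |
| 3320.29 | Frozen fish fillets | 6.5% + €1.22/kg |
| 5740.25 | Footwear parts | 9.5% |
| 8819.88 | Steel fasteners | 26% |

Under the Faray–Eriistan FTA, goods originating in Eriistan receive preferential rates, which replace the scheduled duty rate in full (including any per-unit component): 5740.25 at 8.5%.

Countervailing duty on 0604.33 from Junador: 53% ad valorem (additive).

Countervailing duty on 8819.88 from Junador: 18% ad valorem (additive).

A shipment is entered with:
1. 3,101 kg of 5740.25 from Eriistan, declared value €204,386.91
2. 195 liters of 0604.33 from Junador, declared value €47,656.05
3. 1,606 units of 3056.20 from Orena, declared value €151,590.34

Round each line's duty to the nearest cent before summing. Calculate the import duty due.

€58,765.48

Line 1 (5740.25, Eriistan, 3,101 kg, €204,386.91):
Base rate for 5740.25 is 9.5%.
Origin Eriistan qualifies under the Faray–Eriistan agreement and 5740.25 is covered: preferential rate 8.5% applies instead.
Duty = €204,386.91 × 8.5% = €17,372.89.
Line 2 (0604.33, Junador, 195 liters, €47,656.05):
Base rate for 0604.33 is 10%.
Additional duty on 0604.33 from Junador: +53%. Applied ad valorem rate: 10% + 53% = 63%.
Duty = €47,656.05 × 63% = €30,023.31.
Line 3 (3056.20, Orena, 1,606 units, €151,590.34):
Base rate for 3056.20 is 7.5%.
Duty = €151,590.34 × 7.5% = €11,369.28.
Total = €17,372.89 + €30,023.31 + €11,369.28 = €58,765.48.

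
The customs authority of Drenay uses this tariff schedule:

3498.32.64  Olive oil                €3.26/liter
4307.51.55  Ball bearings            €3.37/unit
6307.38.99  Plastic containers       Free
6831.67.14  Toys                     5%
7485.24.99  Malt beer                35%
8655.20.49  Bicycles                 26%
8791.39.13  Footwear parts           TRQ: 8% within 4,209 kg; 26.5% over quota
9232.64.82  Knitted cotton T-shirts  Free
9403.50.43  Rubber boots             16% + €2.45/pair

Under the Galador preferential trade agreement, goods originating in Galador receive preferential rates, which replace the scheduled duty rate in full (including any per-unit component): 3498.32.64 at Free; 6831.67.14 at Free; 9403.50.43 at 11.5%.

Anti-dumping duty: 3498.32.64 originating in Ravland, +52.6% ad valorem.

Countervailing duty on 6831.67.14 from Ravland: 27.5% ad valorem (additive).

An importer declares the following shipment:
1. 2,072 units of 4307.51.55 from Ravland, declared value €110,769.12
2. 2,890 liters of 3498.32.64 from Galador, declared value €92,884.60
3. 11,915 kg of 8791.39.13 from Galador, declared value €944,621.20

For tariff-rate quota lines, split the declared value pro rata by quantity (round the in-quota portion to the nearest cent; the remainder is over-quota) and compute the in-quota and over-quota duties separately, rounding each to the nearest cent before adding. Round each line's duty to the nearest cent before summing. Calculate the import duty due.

Line 1 (4307.51.55, Ravland, 2,072 units, €110,769.12):
Base rate for 4307.51.55 is €3.37/unit.
Duty = 2,072 × €3.37 = €6,982.64.
Line 2 (3498.32.64, Galador, 2,890 liters, €92,884.60):
Base rate for 3498.32.64 is €3.26/liter.
Origin Galador qualifies under the Drenay–Galador agreement and 3498.32.64 is covered: preferential rate Free applies instead.
The additional-duty order on 3498.32.64 targets Ravland, not Galador; it does not apply.
Duty = €92,884.60 × 0% = €0.00.
Line 3 (8791.39.13, Galador, 11,915 kg, €944,621.20):
Code 8791.39.13 is under a tariff-rate quota (threshold 4,209 kg). In-quota: 4,209 kg at 8%; over-quota: 7,706 kg at 26.5%.
Pro-rata value split: in-quota = €944,621.20 × 4,209/11,915 = €333,689.52; over-quota = €944,621.20 − €333,689.52 = €610,931.68.
In-quota duty = €333,689.52 × 8% = €26,695.16. Over-quota duty = €610,931.68 × 26.5% = €161,896.90.
Line duty = €26,695.16 + €161,896.90 = €188,592.06.
Total = €6,982.64 + €0.00 + €188,592.06 = €195,574.70.

€195,574.70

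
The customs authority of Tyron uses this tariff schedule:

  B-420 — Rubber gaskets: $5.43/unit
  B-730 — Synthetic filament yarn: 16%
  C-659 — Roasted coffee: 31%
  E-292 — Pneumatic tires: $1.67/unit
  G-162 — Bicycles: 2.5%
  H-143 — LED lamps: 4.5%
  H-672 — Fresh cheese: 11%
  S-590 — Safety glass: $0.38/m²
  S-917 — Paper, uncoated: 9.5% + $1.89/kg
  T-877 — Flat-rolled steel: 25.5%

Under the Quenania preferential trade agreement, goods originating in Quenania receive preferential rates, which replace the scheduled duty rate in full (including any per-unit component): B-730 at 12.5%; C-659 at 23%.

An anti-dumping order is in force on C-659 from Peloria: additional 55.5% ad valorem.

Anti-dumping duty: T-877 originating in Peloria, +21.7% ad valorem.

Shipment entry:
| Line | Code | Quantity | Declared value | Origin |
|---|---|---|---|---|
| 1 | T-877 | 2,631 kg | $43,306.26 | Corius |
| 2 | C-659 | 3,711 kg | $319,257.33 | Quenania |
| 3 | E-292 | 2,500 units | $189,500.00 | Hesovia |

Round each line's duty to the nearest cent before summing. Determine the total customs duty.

$88,647.29

Line 1 (T-877, Corius, 2,631 kg, $43,306.26):
Base rate for T-877 is 25.5%.
The additional-duty order on T-877 targets Peloria, not Corius; it does not apply.
Duty = $43,306.26 × 25.5% = $11,043.10.
Line 2 (C-659, Quenania, 3,711 kg, $319,257.33):
Base rate for C-659 is 31%.
Origin Quenania qualifies under the Tyron–Quenania agreement and C-659 is covered: preferential rate 23% applies instead.
The additional-duty order on C-659 targets Peloria, not Quenania; it does not apply.
Duty = $319,257.33 × 23% = $73,429.19.
Line 3 (E-292, Hesovia, 2,500 units, $189,500.00):
Base rate for E-292 is $1.67/unit.
Duty = 2,500 × $1.67 = $4,175.00.
Total = $11,043.10 + $73,429.19 + $4,175.00 = $88,647.29.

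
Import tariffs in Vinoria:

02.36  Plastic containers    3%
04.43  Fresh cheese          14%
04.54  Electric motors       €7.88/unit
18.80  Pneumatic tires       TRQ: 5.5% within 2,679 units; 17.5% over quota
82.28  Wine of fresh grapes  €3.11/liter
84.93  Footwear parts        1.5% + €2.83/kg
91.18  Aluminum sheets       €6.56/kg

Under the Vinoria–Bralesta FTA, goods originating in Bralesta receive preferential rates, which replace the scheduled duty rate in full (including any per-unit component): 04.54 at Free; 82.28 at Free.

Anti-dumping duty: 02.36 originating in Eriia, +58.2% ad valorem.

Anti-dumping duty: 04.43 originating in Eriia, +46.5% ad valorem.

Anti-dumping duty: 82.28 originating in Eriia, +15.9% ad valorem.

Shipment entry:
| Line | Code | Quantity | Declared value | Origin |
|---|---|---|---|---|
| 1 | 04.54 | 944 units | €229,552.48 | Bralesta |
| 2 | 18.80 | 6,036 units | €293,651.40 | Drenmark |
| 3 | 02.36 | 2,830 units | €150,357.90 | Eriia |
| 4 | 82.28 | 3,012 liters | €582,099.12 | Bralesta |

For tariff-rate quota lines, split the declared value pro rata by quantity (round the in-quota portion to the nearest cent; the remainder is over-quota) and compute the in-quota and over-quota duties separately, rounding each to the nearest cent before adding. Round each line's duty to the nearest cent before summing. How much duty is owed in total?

Line 1 (04.54, Bralesta, 944 units, €229,552.48):
Base rate for 04.54 is €7.88/unit.
Origin Bralesta qualifies under the Vinoria–Bralesta agreement and 04.54 is covered: preferential rate Free applies instead.
Duty = €229,552.48 × 0% = €0.00.
Line 2 (18.80, Drenmark, 6,036 units, €293,651.40):
Code 18.80 is under a tariff-rate quota (threshold 2,679 units). In-quota: 2,679 units at 5.5%; over-quota: 3,357 units at 17.5%.
Pro-rata value split: in-quota = €293,651.40 × 2,679/6,036 = €130,333.35; over-quota = €293,651.40 − €130,333.35 = €163,318.05.
In-quota duty = €130,333.35 × 5.5% = €7,168.33. Over-quota duty = €163,318.05 × 17.5% = €28,580.66.
Line duty = €7,168.33 + €28,580.66 = €35,748.99.
Line 3 (02.36, Eriia, 2,830 units, €150,357.90):
Base rate for 02.36 is 3%.
Additional duty on 02.36 from Eriia: +58.2%. Applied ad valorem rate: 3% + 58.2% = 61.2%.
Duty = €150,357.90 × 61.2% = €92,019.03.
Line 4 (82.28, Bralesta, 3,012 liters, €582,099.12):
Base rate for 82.28 is €3.11/liter.
Origin Bralesta qualifies under the Vinoria–Bralesta agreement and 82.28 is covered: preferential rate Free applies instead.
The additional-duty order on 82.28 targets Eriia, not Bralesta; it does not apply.
Duty = €582,099.12 × 0% = €0.00.
Total = €0.00 + €35,748.99 + €92,019.03 + €0.00 = €127,768.02.

€127,768.02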